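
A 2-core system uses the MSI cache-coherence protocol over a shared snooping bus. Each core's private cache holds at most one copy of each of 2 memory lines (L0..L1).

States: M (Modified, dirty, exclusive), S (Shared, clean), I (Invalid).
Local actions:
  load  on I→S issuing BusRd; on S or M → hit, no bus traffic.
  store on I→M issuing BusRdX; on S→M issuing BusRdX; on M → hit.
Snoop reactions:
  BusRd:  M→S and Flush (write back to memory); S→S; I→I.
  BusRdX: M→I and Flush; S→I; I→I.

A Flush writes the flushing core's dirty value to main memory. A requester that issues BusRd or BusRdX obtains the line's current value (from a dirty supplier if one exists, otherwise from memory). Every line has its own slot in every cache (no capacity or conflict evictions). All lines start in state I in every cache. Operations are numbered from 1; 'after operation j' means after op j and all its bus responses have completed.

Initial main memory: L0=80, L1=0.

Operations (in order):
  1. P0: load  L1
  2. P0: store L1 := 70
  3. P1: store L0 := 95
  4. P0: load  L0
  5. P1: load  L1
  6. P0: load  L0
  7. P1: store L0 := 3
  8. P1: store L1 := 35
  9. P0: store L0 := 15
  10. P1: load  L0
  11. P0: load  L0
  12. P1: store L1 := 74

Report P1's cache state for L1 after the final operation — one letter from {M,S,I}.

state = M

[1] P0: load  L1 | P0:S(0), P1:I | bus: BusRd
[2] P0: store L1 := 70 | P0:M(70), P1:I | bus: BusRdX
[3] P1: store L0 := 95 | P0:I, P1:M(95) | bus: BusRdX
[4] P0: load  L0 | P0:S(95), P1:S(95) | bus: BusRd,Flush
[5] P1: load  L1 | P0:S(70), P1:S(70) | bus: BusRd,Flush
[6] P0: load  L0 | P0:S(95), P1:S(95) | bus: none
[7] P1: store L0 := 3 | P0:I, P1:M(3) | bus: BusRdX
[8] P1: store L1 := 35 | P0:I, P1:M(35) | bus: BusRdX
[9] P0: store L0 := 15 | P0:M(15), P1:I | bus: BusRdX,Flush
[10] P1: load  L0 | P0:S(15), P1:S(15) | bus: BusRd,Flush
[11] P0: load  L0 | P0:S(15), P1:S(15) | bus: none
[12] P1: store L1 := 74 | P0:I, P1:M(74) | bus: none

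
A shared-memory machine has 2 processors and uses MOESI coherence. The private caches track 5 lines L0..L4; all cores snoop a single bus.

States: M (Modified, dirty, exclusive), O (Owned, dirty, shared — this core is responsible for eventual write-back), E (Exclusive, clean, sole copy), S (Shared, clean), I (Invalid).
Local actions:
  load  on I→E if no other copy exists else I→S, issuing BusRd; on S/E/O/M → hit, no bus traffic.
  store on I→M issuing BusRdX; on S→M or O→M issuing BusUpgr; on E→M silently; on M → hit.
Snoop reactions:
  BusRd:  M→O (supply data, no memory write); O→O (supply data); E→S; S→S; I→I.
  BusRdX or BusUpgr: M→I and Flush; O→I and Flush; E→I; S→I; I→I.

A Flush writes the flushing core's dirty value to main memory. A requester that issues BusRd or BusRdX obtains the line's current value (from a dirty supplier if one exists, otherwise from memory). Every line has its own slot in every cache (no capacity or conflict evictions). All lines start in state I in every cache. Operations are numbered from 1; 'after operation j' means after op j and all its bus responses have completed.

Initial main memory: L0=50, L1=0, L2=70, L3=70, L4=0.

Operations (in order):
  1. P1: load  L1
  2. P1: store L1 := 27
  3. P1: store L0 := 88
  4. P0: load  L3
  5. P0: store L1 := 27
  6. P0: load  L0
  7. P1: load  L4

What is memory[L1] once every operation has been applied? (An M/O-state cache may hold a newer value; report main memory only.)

memory[L1] = 27

[1] P1: load  L1 | P0:I, P1:E(0) | bus: BusRd
[2] P1: store L1 := 27 | P0:I, P1:M(27) | bus: none
[3] P1: store L0 := 88 | P0:I, P1:M(88) | bus: BusRdX
[4] P0: load  L3 | P0:E(70), P1:I | bus: BusRd
[5] P0: store L1 := 27 | P0:M(27), P1:I | bus: BusRdX,Flush
[6] P0: load  L0 | P0:S(88), P1:O(88) | bus: BusRd
[7] P1: load  L4 | P0:I, P1:E(0) | bus: BusRd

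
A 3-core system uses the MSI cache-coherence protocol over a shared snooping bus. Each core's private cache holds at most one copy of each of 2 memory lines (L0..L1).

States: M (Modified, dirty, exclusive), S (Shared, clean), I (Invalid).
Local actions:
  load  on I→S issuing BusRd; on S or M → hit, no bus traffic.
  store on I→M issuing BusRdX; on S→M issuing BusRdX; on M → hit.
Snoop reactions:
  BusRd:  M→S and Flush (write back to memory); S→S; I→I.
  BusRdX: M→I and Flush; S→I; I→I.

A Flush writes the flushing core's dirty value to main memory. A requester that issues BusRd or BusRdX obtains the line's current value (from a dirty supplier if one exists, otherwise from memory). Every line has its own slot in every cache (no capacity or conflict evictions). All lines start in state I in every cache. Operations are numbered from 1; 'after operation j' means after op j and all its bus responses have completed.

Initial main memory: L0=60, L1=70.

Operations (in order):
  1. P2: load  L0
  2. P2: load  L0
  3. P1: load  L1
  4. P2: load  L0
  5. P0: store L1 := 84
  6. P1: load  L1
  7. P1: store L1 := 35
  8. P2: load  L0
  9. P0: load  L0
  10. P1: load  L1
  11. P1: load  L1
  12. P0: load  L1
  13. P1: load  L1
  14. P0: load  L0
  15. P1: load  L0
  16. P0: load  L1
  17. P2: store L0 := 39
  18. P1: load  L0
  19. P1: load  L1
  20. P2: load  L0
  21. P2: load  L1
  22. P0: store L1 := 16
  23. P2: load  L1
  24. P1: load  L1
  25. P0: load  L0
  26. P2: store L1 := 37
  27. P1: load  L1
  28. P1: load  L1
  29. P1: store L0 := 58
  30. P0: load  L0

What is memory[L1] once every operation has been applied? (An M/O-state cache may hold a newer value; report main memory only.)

1. P2: load  L0  bus=[BusRd]  L0: P0=I P1=I P2=S  mem[L0]=60
2. P2: load  L0  bus=[-]  L0: P0=I P1=I P2=S  mem[L0]=60
3. P1: load  L1  bus=[BusRd]  L1: P0=I P1=S P2=I  mem[L1]=70
4. P2: load  L0  bus=[-]  L0: P0=I P1=I P2=S  mem[L0]=60
5. P0: store L1 := 84  bus=[BusRdX]  L1: P0=M P1=I P2=I  mem[L1]=70
6. P1: load  L1  bus=[BusRd,Flush]  L1: P0=S P1=S P2=I  mem[L1]=84
7. P1: store L1 := 35  bus=[BusRdX]  L1: P0=I P1=M P2=I  mem[L1]=84
8. P2: load  L0  bus=[-]  L0: P0=I P1=I P2=S  mem[L0]=60
9. P0: load  L0  bus=[BusRd]  L0: P0=S P1=I P2=S  mem[L0]=60
10. P1: load  L1  bus=[-]  L1: P0=I P1=M P2=I  mem[L1]=84
11. P1: load  L1  bus=[-]  L1: P0=I P1=M P2=I  mem[L1]=84
12. P0: load  L1  bus=[BusRd,Flush]  L1: P0=S P1=S P2=I  mem[L1]=35
13. P1: load  L1  bus=[-]  L1: P0=S P1=S P2=I  mem[L1]=35
14. P0: load  L0  bus=[-]  L0: P0=S P1=I P2=S  mem[L0]=60
15. P1: load  L0  bus=[BusRd]  L0: P0=S P1=S P2=S  mem[L0]=60
16. P0: load  L1  bus=[-]  L1: P0=S P1=S P2=I  mem[L1]=35
17. P2: store L0 := 39  bus=[BusRdX]  L0: P0=I P1=I P2=M  mem[L0]=60
18. P1: load  L0  bus=[BusRd,Flush]  L0: P0=I P1=S P2=S  mem[L0]=39
19. P1: load  L1  bus=[-]  L1: P0=S P1=S P2=I  mem[L1]=35
20. P2: load  L0  bus=[-]  L0: P0=I P1=S P2=S  mem[L0]=39
21. P2: load  L1  bus=[BusRd]  L1: P0=S P1=S P2=S  mem[L1]=35
22. P0: store L1 := 16  bus=[BusRdX]  L1: P0=M P1=I P2=I  mem[L1]=35
23. P2: load  L1  bus=[BusRd,Flush]  L1: P0=S P1=I P2=S  mem[L1]=16
24. P1: load  L1  bus=[BusRd]  L1: P0=S P1=S P2=S  mem[L1]=16
25. P0: load  L0  bus=[BusRd]  L0: P0=S P1=S P2=S  mem[L0]=39
26. P2: store L1 := 37  bus=[BusRdX]  L1: P0=I P1=I P2=M  mem[L1]=16
27. P1: load  L1  bus=[BusRd,Flush]  L1: P0=I P1=S P2=S  mem[L1]=37
28. P1: load  L1  bus=[-]  L1: P0=I P1=S P2=S  mem[L1]=37
29. P1: store L0 := 58  bus=[BusRdX]  L0: P0=I P1=M P2=I  mem[L0]=39
30. P0: load  L0  bus=[BusRd,Flush]  L0: P0=S P1=S P2=I  mem[L0]=58

memory[L1] = 37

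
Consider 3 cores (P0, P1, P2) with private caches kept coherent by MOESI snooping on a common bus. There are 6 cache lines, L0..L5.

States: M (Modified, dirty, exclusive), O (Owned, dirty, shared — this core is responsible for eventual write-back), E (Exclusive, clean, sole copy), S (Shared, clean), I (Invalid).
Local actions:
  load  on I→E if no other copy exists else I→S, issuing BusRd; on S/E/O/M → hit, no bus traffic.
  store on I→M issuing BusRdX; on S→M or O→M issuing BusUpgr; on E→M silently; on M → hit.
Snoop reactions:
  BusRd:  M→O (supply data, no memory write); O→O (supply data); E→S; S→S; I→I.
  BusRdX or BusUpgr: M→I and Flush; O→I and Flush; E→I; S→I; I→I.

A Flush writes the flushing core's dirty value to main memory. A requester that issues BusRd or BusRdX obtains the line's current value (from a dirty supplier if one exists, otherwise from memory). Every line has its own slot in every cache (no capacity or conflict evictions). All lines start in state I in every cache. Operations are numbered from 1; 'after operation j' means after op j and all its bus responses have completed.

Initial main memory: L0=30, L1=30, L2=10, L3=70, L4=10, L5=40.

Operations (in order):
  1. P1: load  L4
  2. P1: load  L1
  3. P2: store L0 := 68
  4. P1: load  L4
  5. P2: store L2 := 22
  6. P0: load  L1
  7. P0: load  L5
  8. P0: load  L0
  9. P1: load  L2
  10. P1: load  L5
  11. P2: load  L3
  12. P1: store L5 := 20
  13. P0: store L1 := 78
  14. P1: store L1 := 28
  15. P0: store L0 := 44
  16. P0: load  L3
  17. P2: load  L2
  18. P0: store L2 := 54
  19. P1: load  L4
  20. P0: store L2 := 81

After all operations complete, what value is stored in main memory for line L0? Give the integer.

[1] P1: load  L4 | P0:I, P1:E(10), P2:I | bus: BusRd
[2] P1: load  L1 | P0:I, P1:E(30), P2:I | bus: BusRd
[3] P2: store L0 := 68 | P0:I, P1:I, P2:M(68) | bus: BusRdX
[4] P1: load  L4 | P0:I, P1:E(10), P2:I | bus: none
[5] P2: store L2 := 22 | P0:I, P1:I, P2:M(22) | bus: BusRdX
[6] P0: load  L1 | P0:S(30), P1:S(30), P2:I | bus: BusRd
[7] P0: load  L5 | P0:E(40), P1:I, P2:I | bus: BusRd
[8] P0: load  L0 | P0:S(68), P1:I, P2:O(68) | bus: BusRd
[9] P1: load  L2 | P0:I, P1:S(22), P2:O(22) | bus: BusRd
[10] P1: load  L5 | P0:S(40), P1:S(40), P2:I | bus: BusRd
[11] P2: load  L3 | P0:I, P1:I, P2:E(70) | bus: BusRd
[12] P1: store L5 := 20 | P0:I, P1:M(20), P2:I | bus: BusUpgr
[13] P0: store L1 := 78 | P0:M(78), P1:I, P2:I | bus: BusUpgr
[14] P1: store L1 := 28 | P0:I, P1:M(28), P2:I | bus: BusRdX,Flush
[15] P0: store L0 := 44 | P0:M(44), P1:I, P2:I | bus: BusUpgr,Flush
[16] P0: load  L3 | P0:S(70), P1:I, P2:S(70) | bus: BusRd
[17] P2: load  L2 | P0:I, P1:S(22), P2:O(22) | bus: none
[18] P0: store L2 := 54 | P0:M(54), P1:I, P2:I | bus: BusRdX,Flush
[19] P1: load  L4 | P0:I, P1:E(10), P2:I | bus: none
[20] P0: store L2 := 81 | P0:M(81), P1:I, P2:I | bus: none

memory[L0] = 68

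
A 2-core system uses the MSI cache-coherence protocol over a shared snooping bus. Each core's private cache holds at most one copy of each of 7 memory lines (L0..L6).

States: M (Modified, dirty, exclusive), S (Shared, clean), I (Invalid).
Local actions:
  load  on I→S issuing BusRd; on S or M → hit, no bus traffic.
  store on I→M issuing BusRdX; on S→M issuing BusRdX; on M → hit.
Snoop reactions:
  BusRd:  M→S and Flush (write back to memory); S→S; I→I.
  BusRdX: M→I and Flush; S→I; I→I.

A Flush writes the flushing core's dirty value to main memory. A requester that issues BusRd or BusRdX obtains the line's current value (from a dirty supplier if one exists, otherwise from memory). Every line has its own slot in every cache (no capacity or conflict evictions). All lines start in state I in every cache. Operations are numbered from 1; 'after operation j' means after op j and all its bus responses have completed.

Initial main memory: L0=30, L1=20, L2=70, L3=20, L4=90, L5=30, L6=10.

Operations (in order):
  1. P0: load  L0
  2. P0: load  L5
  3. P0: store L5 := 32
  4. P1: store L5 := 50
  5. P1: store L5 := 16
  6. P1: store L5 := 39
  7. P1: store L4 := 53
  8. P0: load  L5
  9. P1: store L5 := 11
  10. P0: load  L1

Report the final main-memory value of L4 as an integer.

1. P0: load  L0  bus=[BusRd]  L0: P0=S P1=I  mem[L0]=30
2. P0: load  L5  bus=[BusRd]  L5: P0=S P1=I  mem[L5]=30
3. P0: store L5 := 32  bus=[BusRdX]  L5: P0=M P1=I  mem[L5]=30
4. P1: store L5 := 50  bus=[BusRdX,Flush]  L5: P0=I P1=M  mem[L5]=32
5. P1: store L5 := 16  bus=[-]  L5: P0=I P1=M  mem[L5]=32
6. P1: store L5 := 39  bus=[-]  L5: P0=I P1=M  mem[L5]=32
7. P1: store L4 := 53  bus=[BusRdX]  L4: P0=I P1=M  mem[L4]=90
8. P0: load  L5  bus=[BusRd,Flush]  L5: P0=S P1=S  mem[L5]=39
9. P1: store L5 := 11  bus=[BusRdX]  L5: P0=I P1=M  mem[L5]=39
10. P0: load  L1  bus=[BusRd]  L1: P0=S P1=I  mem[L1]=20

memory[L4] = 90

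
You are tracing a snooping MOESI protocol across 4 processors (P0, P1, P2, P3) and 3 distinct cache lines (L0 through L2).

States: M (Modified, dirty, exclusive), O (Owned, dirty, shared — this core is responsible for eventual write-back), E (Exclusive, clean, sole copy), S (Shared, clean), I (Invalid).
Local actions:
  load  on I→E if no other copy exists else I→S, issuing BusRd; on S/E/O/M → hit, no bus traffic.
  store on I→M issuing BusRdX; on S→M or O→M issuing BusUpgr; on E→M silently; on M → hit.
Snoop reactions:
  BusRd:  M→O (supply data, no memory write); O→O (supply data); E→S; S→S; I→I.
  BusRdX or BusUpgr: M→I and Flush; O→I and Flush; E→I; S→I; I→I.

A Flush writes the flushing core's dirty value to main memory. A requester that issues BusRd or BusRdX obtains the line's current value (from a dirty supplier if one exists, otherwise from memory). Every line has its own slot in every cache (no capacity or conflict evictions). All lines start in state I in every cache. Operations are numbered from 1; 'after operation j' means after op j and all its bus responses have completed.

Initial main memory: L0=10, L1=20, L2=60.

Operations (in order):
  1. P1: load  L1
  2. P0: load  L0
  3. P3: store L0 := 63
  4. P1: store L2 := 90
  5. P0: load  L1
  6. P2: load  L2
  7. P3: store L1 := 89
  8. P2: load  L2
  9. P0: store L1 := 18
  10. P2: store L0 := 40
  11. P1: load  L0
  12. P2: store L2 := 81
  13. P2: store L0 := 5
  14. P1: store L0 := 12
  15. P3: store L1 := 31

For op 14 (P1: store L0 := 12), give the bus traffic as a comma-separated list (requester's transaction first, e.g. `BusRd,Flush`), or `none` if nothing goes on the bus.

step 1: P1: load  L1  ⟶  IEII  (L1)  txn=BusRd  M[L1]=20
step 2: P0: load  L0  ⟶  EIII  (L0)  txn=BusRd  M[L0]=10
step 3: P3: store L0 := 63  ⟶  IIIM  (L0)  txn=BusRdX  M[L0]=10
step 4: P1: store L2 := 90  ⟶  IMII  (L2)  txn=BusRdX  M[L2]=60
step 5: P0: load  L1  ⟶  SSII  (L1)  txn=BusRd  M[L1]=20
step 6: P2: load  L2  ⟶  IOSI  (L2)  txn=BusRd  M[L2]=60
step 7: P3: store L1 := 89  ⟶  IIIM  (L1)  txn=BusRdX  M[L1]=20
step 8: P2: load  L2  ⟶  IOSI  (L2)  txn=∅  M[L2]=60
step 9: P0: store L1 := 18  ⟶  MIII  (L1)  txn=BusRdX+Flush  M[L1]=89
step 10: P2: store L0 := 40  ⟶  IIMI  (L0)  txn=BusRdX+Flush  M[L0]=63
step 11: P1: load  L0  ⟶  ISOI  (L0)  txn=BusRd  M[L0]=63
step 12: P2: store L2 := 81  ⟶  IIMI  (L2)  txn=BusUpgr+Flush  M[L2]=90
step 13: P2: store L0 := 5  ⟶  IIMI  (L0)  txn=BusUpgr  M[L0]=63
step 14: P1: store L0 := 12  ⟶  IMII  (L0)  txn=BusRdX+Flush  M[L0]=5
step 15: P3: store L1 := 31  ⟶  IIIM  (L1)  txn=BusRdX+Flush  M[L1]=18

bus = BusRdX,Flush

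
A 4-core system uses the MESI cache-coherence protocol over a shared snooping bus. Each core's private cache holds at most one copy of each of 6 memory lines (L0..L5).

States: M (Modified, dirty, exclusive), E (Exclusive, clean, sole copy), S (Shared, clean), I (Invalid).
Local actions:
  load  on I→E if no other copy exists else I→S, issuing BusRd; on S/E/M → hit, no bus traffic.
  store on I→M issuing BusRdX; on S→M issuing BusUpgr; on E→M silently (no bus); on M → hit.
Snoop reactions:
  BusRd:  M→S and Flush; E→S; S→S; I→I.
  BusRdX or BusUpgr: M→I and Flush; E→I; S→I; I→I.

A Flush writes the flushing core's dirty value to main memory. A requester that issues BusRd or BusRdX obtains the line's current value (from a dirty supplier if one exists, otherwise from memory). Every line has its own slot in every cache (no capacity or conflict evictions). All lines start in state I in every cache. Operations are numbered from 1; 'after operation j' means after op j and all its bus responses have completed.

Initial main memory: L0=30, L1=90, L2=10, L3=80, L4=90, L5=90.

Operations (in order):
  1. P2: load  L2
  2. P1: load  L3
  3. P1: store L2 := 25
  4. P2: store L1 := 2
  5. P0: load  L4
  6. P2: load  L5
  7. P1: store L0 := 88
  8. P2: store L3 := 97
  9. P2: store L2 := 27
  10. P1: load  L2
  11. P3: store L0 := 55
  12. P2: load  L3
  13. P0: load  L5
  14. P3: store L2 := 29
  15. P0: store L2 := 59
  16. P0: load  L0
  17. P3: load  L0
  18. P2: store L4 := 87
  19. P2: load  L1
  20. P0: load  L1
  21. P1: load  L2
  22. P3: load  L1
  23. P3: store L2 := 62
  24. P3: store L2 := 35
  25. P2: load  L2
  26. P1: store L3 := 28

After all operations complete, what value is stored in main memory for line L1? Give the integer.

memory[L1] = 2

step 1: P2: load  L2  ⟶  IIEI  (L2)  txn=BusRd  M[L2]=10
step 2: P1: load  L3  ⟶  IEII  (L3)  txn=BusRd  M[L3]=80
step 3: P1: store L2 := 25  ⟶  IMII  (L2)  txn=BusRdX  M[L2]=10
step 4: P2: store L1 := 2  ⟶  IIMI  (L1)  txn=BusRdX  M[L1]=90
step 5: P0: load  L4  ⟶  EIII  (L4)  txn=BusRd  M[L4]=90
step 6: P2: load  L5  ⟶  IIEI  (L5)  txn=BusRd  M[L5]=90
step 7: P1: store L0 := 88  ⟶  IMII  (L0)  txn=BusRdX  M[L0]=30
step 8: P2: store L3 := 97  ⟶  IIMI  (L3)  txn=BusRdX  M[L3]=80
step 9: P2: store L2 := 27  ⟶  IIMI  (L2)  txn=BusRdX+Flush  M[L2]=25
step 10: P1: load  L2  ⟶  ISSI  (L2)  txn=BusRd+Flush  M[L2]=27
step 11: P3: store L0 := 55  ⟶  IIIM  (L0)  txn=BusRdX+Flush  M[L0]=88
step 12: P2: load  L3  ⟶  IIMI  (L3)  txn=∅  M[L3]=80
step 13: P0: load  L5  ⟶  SISI  (L5)  txn=BusRd  M[L5]=90
step 14: P3: store L2 := 29  ⟶  IIIM  (L2)  txn=BusRdX  M[L2]=27
step 15: P0: store L2 := 59  ⟶  MIII  (L2)  txn=BusRdX+Flush  M[L2]=29
step 16: P0: load  L0  ⟶  SIIS  (L0)  txn=BusRd+Flush  M[L0]=55
step 17: P3: load  L0  ⟶  SIIS  (L0)  txn=∅  M[L0]=55
step 18: P2: store L4 := 87  ⟶  IIMI  (L4)  txn=BusRdX  M[L4]=90
step 19: P2: load  L1  ⟶  IIMI  (L1)  txn=∅  M[L1]=90
step 20: P0: load  L1  ⟶  SISI  (L1)  txn=BusRd+Flush  M[L1]=2
step 21: P1: load  L2  ⟶  SSII  (L2)  txn=BusRd+Flush  M[L2]=59
step 22: P3: load  L1  ⟶  SISS  (L1)  txn=BusRd  M[L1]=2
step 23: P3: store L2 := 62  ⟶  IIIM  (L2)  txn=BusRdX  M[L2]=59
step 24: P3: store L2 := 35  ⟶  IIIM  (L2)  txn=∅  M[L2]=59
step 25: P2: load  L2  ⟶  IISS  (L2)  txn=BusRd+Flush  M[L2]=35
step 26: P1: store L3 := 28  ⟶  IMII  (L3)  txn=BusRdX+Flush  M[L3]=97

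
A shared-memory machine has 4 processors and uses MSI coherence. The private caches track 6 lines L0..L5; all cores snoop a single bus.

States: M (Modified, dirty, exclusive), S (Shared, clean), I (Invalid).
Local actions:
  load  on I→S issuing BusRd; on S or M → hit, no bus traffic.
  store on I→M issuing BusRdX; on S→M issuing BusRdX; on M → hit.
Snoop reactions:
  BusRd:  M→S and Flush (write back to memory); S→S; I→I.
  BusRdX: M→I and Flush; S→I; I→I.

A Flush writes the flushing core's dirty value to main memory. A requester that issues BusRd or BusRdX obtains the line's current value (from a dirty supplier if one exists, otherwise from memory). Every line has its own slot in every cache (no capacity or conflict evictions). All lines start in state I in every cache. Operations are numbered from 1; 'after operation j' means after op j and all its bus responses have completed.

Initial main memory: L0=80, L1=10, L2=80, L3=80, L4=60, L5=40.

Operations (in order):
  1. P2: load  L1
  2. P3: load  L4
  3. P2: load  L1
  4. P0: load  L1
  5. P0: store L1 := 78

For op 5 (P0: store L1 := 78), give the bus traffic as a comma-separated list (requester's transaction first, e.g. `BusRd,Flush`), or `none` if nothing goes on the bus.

  op1 P2: load  L1 → I/I/S/I on L1; bus BusRd; mem=10
  op2 P3: load  L4 → I/I/I/S on L4; bus BusRd; mem=60
  op3 P2: load  L1 → I/I/S/I on L1; bus (none); mem=10
  op4 P0: load  L1 → S/I/S/I on L1; bus BusRd; mem=10
  op5 P0: store L1 := 78 → M/I/I/I on L1; bus BusRdX; mem=10

bus = BusRdX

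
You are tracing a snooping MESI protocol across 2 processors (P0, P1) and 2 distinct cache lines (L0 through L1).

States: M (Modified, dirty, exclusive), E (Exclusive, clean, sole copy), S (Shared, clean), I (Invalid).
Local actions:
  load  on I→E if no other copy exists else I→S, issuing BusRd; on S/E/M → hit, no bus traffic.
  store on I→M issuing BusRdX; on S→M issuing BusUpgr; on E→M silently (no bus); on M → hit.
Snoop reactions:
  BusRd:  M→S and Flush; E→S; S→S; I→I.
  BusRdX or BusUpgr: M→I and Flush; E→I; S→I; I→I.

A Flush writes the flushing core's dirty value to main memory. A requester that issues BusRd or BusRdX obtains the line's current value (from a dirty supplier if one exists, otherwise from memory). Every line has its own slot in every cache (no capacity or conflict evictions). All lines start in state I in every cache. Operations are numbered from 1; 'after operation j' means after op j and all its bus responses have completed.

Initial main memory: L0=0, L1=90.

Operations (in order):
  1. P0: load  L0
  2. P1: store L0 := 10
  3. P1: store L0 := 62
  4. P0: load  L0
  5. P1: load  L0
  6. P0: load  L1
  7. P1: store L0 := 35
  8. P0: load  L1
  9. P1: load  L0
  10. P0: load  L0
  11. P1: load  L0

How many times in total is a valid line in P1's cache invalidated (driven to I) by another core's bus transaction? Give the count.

  op1 P0: load  L0 → E/I on L0; bus BusRd; mem=0
  op2 P1: store L0 := 10 → I/M on L0; bus BusRdX; mem=0
  op3 P1: store L0 := 62 → I/M on L0; bus (none); mem=0
  op4 P0: load  L0 → S/S on L0; bus BusRd Flush; mem=62
  op5 P1: load  L0 → S/S on L0; bus (none); mem=62
  op6 P0: load  L1 → E/I on L1; bus BusRd; mem=90
  op7 P1: store L0 := 35 → I/M on L0; bus BusUpgr; mem=62
  op8 P0: load  L1 → E/I on L1; bus (none); mem=90
  op9 P1: load  L0 → I/M on L0; bus (none); mem=62
  op10 P0: load  L0 → S/S on L0; bus BusRd Flush; mem=35
  op11 P1: load  L0 → S/S on L0; bus (none); mem=35

invalidations = 0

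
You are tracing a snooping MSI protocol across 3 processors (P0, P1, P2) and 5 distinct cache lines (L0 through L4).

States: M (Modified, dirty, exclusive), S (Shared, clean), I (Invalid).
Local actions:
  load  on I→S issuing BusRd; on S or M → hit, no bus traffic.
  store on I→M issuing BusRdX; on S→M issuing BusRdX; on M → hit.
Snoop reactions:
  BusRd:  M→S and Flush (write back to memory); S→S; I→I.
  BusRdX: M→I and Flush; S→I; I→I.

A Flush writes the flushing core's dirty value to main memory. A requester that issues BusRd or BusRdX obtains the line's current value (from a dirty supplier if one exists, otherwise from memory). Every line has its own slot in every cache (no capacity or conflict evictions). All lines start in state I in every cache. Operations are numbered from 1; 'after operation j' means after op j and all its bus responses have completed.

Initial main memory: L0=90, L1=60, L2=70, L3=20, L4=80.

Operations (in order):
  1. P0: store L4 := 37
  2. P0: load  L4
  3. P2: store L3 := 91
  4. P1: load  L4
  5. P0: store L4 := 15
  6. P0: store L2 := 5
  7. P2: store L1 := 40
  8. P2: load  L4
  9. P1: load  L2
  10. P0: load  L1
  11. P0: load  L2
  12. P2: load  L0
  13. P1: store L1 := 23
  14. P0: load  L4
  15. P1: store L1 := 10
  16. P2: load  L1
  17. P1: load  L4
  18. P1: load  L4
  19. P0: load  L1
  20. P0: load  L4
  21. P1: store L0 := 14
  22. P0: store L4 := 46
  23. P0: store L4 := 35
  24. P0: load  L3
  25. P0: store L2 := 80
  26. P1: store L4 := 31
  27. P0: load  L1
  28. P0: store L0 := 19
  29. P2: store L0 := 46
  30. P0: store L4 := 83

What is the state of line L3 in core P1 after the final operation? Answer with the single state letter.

1. P0: store L4 := 37  bus=[BusRdX]  L4: P0=M P1=I P2=I  mem[L4]=80
2. P0: load  L4  bus=[-]  L4: P0=M P1=I P2=I  mem[L4]=80
3. P2: store L3 := 91  bus=[BusRdX]  L3: P0=I P1=I P2=M  mem[L3]=20
4. P1: load  L4  bus=[BusRd,Flush]  L4: P0=S P1=S P2=I  mem[L4]=37
5. P0: store L4 := 15  bus=[BusRdX]  L4: P0=M P1=I P2=I  mem[L4]=37
6. P0: store L2 := 5  bus=[BusRdX]  L2: P0=M P1=I P2=I  mem[L2]=70
7. P2: store L1 := 40  bus=[BusRdX]  L1: P0=I P1=I P2=M  mem[L1]=60
8. P2: load  L4  bus=[BusRd,Flush]  L4: P0=S P1=I P2=S  mem[L4]=15
9. P1: load  L2  bus=[BusRd,Flush]  L2: P0=S P1=S P2=I  mem[L2]=5
10. P0: load  L1  bus=[BusRd,Flush]  L1: P0=S P1=I P2=S  mem[L1]=40
11. P0: load  L2  bus=[-]  L2: P0=S P1=S P2=I  mem[L2]=5
12. P2: load  L0  bus=[BusRd]  L0: P0=I P1=I P2=S  mem[L0]=90
13. P1: store L1 := 23  bus=[BusRdX]  L1: P0=I P1=M P2=I  mem[L1]=40
14. P0: load  L4  bus=[-]  L4: P0=S P1=I P2=S  mem[L4]=15
15. P1: store L1 := 10  bus=[-]  L1: P0=I P1=M P2=I  mem[L1]=40
16. P2: load  L1  bus=[BusRd,Flush]  L1: P0=I P1=S P2=S  mem[L1]=10
17. P1: load  L4  bus=[BusRd]  L4: P0=S P1=S P2=S  mem[L4]=15
18. P1: load  L4  bus=[-]  L4: P0=S P1=S P2=S  mem[L4]=15
19. P0: load  L1  bus=[BusRd]  L1: P0=S P1=S P2=S  mem[L1]=10
20. P0: load  L4  bus=[-]  L4: P0=S P1=S P2=S  mem[L4]=15
21. P1: store L0 := 14  bus=[BusRdX]  L0: P0=I P1=M P2=I  mem[L0]=90
22. P0: store L4 := 46  bus=[BusRdX]  L4: P0=M P1=I P2=I  mem[L4]=15
23. P0: store L4 := 35  bus=[-]  L4: P0=M P1=I P2=I  mem[L4]=15
24. P0: load  L3  bus=[BusRd,Flush]  L3: P0=S P1=I P2=S  mem[L3]=91
25. P0: store L2 := 80  bus=[BusRdX]  L2: P0=M P1=I P2=I  mem[L2]=5
26. P1: store L4 := 31  bus=[BusRdX,Flush]  L4: P0=I P1=M P2=I  mem[L4]=35
27. P0: load  L1  bus=[-]  L1: P0=S P1=S P2=S  mem[L1]=10
28. P0: store L0 := 19  bus=[BusRdX,Flush]  L0: P0=M P1=I P2=I  mem[L0]=14
29. P2: store L0 := 46  bus=[BusRdX,Flush]  L0: P0=I P1=I P2=M  mem[L0]=19
30. P0: store L4 := 83  bus=[BusRdX,Flush]  L4: P0=M P1=I P2=I  mem[L4]=31

state = I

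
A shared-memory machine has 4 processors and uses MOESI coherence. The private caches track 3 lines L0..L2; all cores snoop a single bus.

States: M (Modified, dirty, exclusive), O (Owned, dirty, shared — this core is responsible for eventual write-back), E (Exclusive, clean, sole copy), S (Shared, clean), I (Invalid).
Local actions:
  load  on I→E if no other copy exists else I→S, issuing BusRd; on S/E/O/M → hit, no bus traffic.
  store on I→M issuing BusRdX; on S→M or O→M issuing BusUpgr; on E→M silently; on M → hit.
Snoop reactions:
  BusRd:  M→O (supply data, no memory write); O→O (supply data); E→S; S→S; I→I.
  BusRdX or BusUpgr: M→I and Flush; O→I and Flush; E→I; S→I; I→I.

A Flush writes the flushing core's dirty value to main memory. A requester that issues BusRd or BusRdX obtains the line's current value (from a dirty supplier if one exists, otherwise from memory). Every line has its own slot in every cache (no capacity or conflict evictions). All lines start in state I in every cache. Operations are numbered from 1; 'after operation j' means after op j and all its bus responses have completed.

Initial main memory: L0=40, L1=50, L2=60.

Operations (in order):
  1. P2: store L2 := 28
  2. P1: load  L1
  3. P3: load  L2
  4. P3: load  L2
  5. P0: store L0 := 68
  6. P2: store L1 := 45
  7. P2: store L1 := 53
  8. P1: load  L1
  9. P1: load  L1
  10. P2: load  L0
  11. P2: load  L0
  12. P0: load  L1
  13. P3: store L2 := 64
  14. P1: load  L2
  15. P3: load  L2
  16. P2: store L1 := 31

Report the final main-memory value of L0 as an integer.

memory[L0] = 40

  op1 P2: store L2 := 28 → I/I/M/I on L2; bus BusRdX; mem=60
  op2 P1: load  L1 → I/E/I/I on L1; bus BusRd; mem=50
  op3 P3: load  L2 → I/I/O/S on L2; bus BusRd; mem=60
  op4 P3: load  L2 → I/I/O/S on L2; bus (none); mem=60
  op5 P0: store L0 := 68 → M/I/I/I on L0; bus BusRdX; mem=40
  op6 P2: store L1 := 45 → I/I/M/I on L1; bus BusRdX; mem=50
  op7 P2: store L1 := 53 → I/I/M/I on L1; bus (none); mem=50
  op8 P1: load  L1 → I/S/O/I on L1; bus BusRd; mem=50
  op9 P1: load  L1 → I/S/O/I on L1; bus (none); mem=50
  op10 P2: load  L0 → O/I/S/I on L0; bus BusRd; mem=40
  op11 P2: load  L0 → O/I/S/I on L0; bus (none); mem=40
  op12 P0: load  L1 → S/S/O/I on L1; bus BusRd; mem=50
  op13 P3: store L2 := 64 → I/I/I/M on L2; bus BusUpgr Flush; mem=28
  op14 P1: load  L2 → I/S/I/O on L2; bus BusRd; mem=28
  op15 P3: load  L2 → I/S/I/O on L2; bus (none); mem=28
  op16 P2: store L1 := 31 → I/I/M/I on L1; bus BusUpgr; mem=50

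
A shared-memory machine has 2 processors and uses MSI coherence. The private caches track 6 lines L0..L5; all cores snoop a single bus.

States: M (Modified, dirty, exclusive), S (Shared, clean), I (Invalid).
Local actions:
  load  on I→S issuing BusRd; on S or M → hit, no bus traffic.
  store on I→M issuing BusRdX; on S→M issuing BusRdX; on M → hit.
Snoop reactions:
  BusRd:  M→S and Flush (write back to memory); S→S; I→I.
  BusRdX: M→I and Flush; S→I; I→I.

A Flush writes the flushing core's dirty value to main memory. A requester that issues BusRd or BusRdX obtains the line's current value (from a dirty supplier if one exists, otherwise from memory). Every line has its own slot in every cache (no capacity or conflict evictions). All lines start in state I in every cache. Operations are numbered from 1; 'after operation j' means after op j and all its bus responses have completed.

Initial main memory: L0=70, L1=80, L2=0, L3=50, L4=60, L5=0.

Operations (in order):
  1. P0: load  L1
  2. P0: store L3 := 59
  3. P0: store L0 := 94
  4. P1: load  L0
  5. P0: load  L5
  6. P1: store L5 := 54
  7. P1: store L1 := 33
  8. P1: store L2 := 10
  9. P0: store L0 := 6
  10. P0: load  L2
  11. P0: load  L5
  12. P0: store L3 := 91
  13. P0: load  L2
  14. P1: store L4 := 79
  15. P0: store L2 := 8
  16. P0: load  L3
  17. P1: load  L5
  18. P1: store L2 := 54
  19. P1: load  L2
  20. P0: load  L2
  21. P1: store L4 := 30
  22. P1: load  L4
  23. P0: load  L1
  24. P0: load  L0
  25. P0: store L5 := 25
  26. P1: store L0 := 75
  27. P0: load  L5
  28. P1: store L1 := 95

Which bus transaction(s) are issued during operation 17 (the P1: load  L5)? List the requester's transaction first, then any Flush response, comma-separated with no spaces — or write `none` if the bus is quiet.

1. P0: load  L1  bus=[BusRd]  L1: P0=S P1=I  mem[L1]=80
2. P0: store L3 := 59  bus=[BusRdX]  L3: P0=M P1=I  mem[L3]=50
3. P0: store L0 := 94  bus=[BusRdX]  L0: P0=M P1=I  mem[L0]=70
4. P1: load  L0  bus=[BusRd,Flush]  L0: P0=S P1=S  mem[L0]=94
5. P0: load  L5  bus=[BusRd]  L5: P0=S P1=I  mem[L5]=0
6. P1: store L5 := 54  bus=[BusRdX]  L5: P0=I P1=M  mem[L5]=0
7. P1: store L1 := 33  bus=[BusRdX]  L1: P0=I P1=M  mem[L1]=80
8. P1: store L2 := 10  bus=[BusRdX]  L2: P0=I P1=M  mem[L2]=0
9. P0: store L0 := 6  bus=[BusRdX]  L0: P0=M P1=I  mem[L0]=94
10. P0: load  L2  bus=[BusRd,Flush]  L2: P0=S P1=S  mem[L2]=10
11. P0: load  L5  bus=[BusRd,Flush]  L5: P0=S P1=S  mem[L5]=54
12. P0: store L3 := 91  bus=[-]  L3: P0=M P1=I  mem[L3]=50
13. P0: load  L2  bus=[-]  L2: P0=S P1=S  mem[L2]=10
14. P1: store L4 := 79  bus=[BusRdX]  L4: P0=I P1=M  mem[L4]=60
15. P0: store L2 := 8  bus=[BusRdX]  L2: P0=M P1=I  mem[L2]=10
16. P0: load  L3  bus=[-]  L3: P0=M P1=I  mem[L3]=50
17. P1: load  L5  bus=[-]  L5: P0=S P1=S  mem[L5]=54
18. P1: store L2 := 54  bus=[BusRdX,Flush]  L2: P0=I P1=M  mem[L2]=8
19. P1: load  L2  bus=[-]  L2: P0=I P1=M  mem[L2]=8
20. P0: load  L2  bus=[BusRd,Flush]  L2: P0=S P1=S  mem[L2]=54
21. P1: store L4 := 30  bus=[-]  L4: P0=I P1=M  mem[L4]=60
22. P1: load  L4  bus=[-]  L4: P0=I P1=M  mem[L4]=60
23. P0: load  L1  bus=[BusRd,Flush]  L1: P0=S P1=S  mem[L1]=33
24. P0: load  L0  bus=[-]  L0: P0=M P1=I  mem[L0]=94
25. P0: store L5 := 25  bus=[BusRdX]  L5: P0=M P1=I  mem[L5]=54
26. P1: store L0 := 75  bus=[BusRdX,Flush]  L0: P0=I P1=M  mem[L0]=6
27. P0: load  L5  bus=[-]  L5: P0=M P1=I  mem[L5]=54
28. P1: store L1 := 95  bus=[BusRdX]  L1: P0=I P1=M  mem[L1]=33

bus = none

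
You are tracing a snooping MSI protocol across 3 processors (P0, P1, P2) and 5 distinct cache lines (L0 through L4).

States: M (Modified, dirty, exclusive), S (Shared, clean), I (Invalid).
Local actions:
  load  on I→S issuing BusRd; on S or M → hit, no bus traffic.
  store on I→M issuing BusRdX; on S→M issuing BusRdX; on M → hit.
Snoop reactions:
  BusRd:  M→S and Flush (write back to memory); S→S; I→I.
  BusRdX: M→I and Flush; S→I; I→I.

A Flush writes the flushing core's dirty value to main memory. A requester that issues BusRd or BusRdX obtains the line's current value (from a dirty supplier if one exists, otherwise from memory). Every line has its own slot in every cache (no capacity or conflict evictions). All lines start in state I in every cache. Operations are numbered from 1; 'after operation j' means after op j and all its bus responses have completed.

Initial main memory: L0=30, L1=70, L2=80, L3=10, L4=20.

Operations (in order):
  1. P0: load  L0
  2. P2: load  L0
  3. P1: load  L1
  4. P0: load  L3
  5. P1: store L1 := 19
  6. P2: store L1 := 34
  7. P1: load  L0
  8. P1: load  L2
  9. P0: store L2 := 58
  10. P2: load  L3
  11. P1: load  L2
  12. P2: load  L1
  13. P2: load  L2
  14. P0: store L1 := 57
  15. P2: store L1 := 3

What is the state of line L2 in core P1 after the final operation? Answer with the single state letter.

state = S

step 1: P0: load  L0  ⟶  SII  (L0)  txn=BusRd  M[L0]=30
step 2: P2: load  L0  ⟶  SIS  (L0)  txn=BusRd  M[L0]=30
step 3: P1: load  L1  ⟶  ISI  (L1)  txn=BusRd  M[L1]=70
step 4: P0: load  L3  ⟶  SII  (L3)  txn=BusRd  M[L3]=10
step 5: P1: store L1 := 19  ⟶  IMI  (L1)  txn=BusRdX  M[L1]=70
step 6: P2: store L1 := 34  ⟶  IIM  (L1)  txn=BusRdX+Flush  M[L1]=19
step 7: P1: load  L0  ⟶  SSS  (L0)  txn=BusRd  M[L0]=30
step 8: P1: load  L2  ⟶  ISI  (L2)  txn=BusRd  M[L2]=80
step 9: P0: store L2 := 58  ⟶  MII  (L2)  txn=BusRdX  M[L2]=80
step 10: P2: load  L3  ⟶  SIS  (L3)  txn=BusRd  M[L3]=10
step 11: P1: load  L2  ⟶  SSI  (L2)  txn=BusRd+Flush  M[L2]=58
step 12: P2: load  L1  ⟶  IIM  (L1)  txn=∅  M[L1]=19
step 13: P2: load  L2  ⟶  SSS  (L2)  txn=BusRd  M[L2]=58
step 14: P0: store L1 := 57  ⟶  MII  (L1)  txn=BusRdX+Flush  M[L1]=34
step 15: P2: store L1 := 3  ⟶  IIM  (L1)  txn=BusRdX+Flush  M[L1]=57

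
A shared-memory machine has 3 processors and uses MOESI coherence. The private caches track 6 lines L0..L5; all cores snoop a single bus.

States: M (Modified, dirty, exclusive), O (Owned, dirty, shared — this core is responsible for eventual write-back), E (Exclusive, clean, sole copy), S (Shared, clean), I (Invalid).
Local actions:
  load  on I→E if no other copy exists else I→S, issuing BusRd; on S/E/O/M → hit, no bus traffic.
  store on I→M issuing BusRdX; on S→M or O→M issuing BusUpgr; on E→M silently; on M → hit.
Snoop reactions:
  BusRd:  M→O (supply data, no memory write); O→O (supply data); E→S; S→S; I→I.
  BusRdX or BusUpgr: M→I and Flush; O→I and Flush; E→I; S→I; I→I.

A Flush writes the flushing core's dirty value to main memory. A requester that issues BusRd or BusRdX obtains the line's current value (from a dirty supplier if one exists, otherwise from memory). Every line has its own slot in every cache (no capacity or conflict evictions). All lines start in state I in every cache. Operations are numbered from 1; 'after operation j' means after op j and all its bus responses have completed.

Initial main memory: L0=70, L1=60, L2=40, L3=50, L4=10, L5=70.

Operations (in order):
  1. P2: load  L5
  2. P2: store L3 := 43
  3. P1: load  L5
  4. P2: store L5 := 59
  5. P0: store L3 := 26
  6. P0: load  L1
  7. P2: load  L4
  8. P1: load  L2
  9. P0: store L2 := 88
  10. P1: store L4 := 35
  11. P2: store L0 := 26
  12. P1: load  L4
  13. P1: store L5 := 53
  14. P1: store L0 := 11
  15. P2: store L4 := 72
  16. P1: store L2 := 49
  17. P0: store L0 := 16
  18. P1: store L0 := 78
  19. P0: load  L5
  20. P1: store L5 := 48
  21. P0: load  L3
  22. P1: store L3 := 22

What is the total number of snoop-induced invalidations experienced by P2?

invalidations = 4

  op1 P2: load  L5 → I/I/E on L5; bus BusRd; mem=70
  op2 P2: store L3 := 43 → I/I/M on L3; bus BusRdX; mem=50
  op3 P1: load  L5 → I/S/S on L5; bus BusRd; mem=70
  op4 P2: store L5 := 59 → I/I/M on L5; bus BusUpgr; mem=70
  op5 P0: store L3 := 26 → M/I/I on L3; bus BusRdX Flush; mem=43
  op6 P0: load  L1 → E/I/I on L1; bus BusRd; mem=60
  op7 P2: load  L4 → I/I/E on L4; bus BusRd; mem=10
  op8 P1: load  L2 → I/E/I on L2; bus BusRd; mem=40
  op9 P0: store L2 := 88 → M/I/I on L2; bus BusRdX; mem=40
  op10 P1: store L4 := 35 → I/M/I on L4; bus BusRdX; mem=10
  op11 P2: store L0 := 26 → I/I/M on L0; bus BusRdX; mem=70
  op12 P1: load  L4 → I/M/I on L4; bus (none); mem=10
  op13 P1: store L5 := 53 → I/M/I on L5; bus BusRdX Flush; mem=59
  op14 P1: store L0 := 11 → I/M/I on L0; bus BusRdX Flush; mem=26
  op15 P2: store L4 := 72 → I/I/M on L4; bus BusRdX Flush; mem=35
  op16 P1: store L2 := 49 → I/M/I on L2; bus BusRdX Flush; mem=88
  op17 P0: store L0 := 16 → M/I/I on L0; bus BusRdX Flush; mem=11
  op18 P1: store L0 := 78 → I/M/I on L0; bus BusRdX Flush; mem=16
  op19 P0: load  L5 → S/O/I on L5; bus BusRd; mem=59
  op20 P1: store L5 := 48 → I/M/I on L5; bus BusUpgr; mem=59
  op21 P0: load  L3 → M/I/I on L3; bus (none); mem=43
  op22 P1: store L3 := 22 → I/M/I on L3; bus BusRdX Flush; mem=26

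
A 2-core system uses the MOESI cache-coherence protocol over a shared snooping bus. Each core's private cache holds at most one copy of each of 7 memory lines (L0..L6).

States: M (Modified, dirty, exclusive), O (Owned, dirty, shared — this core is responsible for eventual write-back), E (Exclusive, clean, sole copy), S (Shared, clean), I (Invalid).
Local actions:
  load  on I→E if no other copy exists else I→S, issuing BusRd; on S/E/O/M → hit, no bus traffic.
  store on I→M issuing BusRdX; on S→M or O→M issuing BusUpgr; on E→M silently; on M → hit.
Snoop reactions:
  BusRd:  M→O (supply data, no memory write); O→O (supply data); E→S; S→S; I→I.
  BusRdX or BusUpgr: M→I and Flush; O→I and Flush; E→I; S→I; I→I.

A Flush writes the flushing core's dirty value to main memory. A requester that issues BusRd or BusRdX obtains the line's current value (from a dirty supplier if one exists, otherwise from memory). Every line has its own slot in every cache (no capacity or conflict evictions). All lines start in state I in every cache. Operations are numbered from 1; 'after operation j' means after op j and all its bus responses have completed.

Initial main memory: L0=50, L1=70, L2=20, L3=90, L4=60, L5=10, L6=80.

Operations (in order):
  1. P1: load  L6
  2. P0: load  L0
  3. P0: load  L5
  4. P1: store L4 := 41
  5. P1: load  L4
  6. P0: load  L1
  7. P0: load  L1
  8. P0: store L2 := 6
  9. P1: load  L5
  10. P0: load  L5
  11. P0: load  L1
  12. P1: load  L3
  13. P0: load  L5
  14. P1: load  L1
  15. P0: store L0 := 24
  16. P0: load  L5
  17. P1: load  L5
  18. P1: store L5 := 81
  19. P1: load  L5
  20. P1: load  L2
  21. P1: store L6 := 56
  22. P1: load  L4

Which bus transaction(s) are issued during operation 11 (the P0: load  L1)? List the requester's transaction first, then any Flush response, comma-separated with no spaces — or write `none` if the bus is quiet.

step 1: P1: load  L6  ⟶  IE  (L6)  txn=BusRd  M[L6]=80
step 2: P0: load  L0  ⟶  EI  (L0)  txn=BusRd  M[L0]=50
step 3: P0: load  L5  ⟶  EI  (L5)  txn=BusRd  M[L5]=10
step 4: P1: store L4 := 41  ⟶  IM  (L4)  txn=BusRdX  M[L4]=60
step 5: P1: load  L4  ⟶  IM  (L4)  txn=∅  M[L4]=60
step 6: P0: load  L1  ⟶  EI  (L1)  txn=BusRd  M[L1]=70
step 7: P0: load  L1  ⟶  EI  (L1)  txn=∅  M[L1]=70
step 8: P0: store L2 := 6  ⟶  MI  (L2)  txn=BusRdX  M[L2]=20
step 9: P1: load  L5  ⟶  SS  (L5)  txn=BusRd  M[L5]=10
step 10: P0: load  L5  ⟶  SS  (L5)  txn=∅  M[L5]=10
step 11: P0: load  L1  ⟶  EI  (L1)  txn=∅  M[L1]=70
step 12: P1: load  L3  ⟶  IE  (L3)  txn=BusRd  M[L3]=90
step 13: P0: load  L5  ⟶  SS  (L5)  txn=∅  M[L5]=10
step 14: P1: load  L1  ⟶  SS  (L1)  txn=BusRd  M[L1]=70
step 15: P0: store L0 := 24  ⟶  MI  (L0)  txn=∅  M[L0]=50
step 16: P0: load  L5  ⟶  SS  (L5)  txn=∅  M[L5]=10
step 17: P1: load  L5  ⟶  SS  (L5)  txn=∅  M[L5]=10
step 18: P1: store L5 := 81  ⟶  IM  (L5)  txn=BusUpgr  M[L5]=10
step 19: P1: load  L5  ⟶  IM  (L5)  txn=∅  M[L5]=10
step 20: P1: load  L2  ⟶  OS  (L2)  txn=BusRd  M[L2]=20
step 21: P1: store L6 := 56  ⟶  IM  (L6)  txn=∅  M[L6]=80
step 22: P1: load  L4  ⟶  IM  (L4)  txn=∅  M[L4]=60

bus = none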